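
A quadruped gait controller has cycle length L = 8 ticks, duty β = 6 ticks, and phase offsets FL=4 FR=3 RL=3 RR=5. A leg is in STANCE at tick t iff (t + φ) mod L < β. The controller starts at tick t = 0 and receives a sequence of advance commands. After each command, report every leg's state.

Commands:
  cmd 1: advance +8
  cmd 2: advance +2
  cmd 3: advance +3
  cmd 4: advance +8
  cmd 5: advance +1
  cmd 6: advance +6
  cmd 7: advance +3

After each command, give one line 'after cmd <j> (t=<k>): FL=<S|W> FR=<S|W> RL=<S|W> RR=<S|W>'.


start t=0: FL=S FR=S RL=S RR=S
cmd 1: advance +8 → t=8, phase=(4,3,3,5) → FL=S FR=S RL=S RR=S
cmd 2: advance +2 → t=10, phase=(6,5,5,7) → FL=W FR=S RL=S RR=W
cmd 3: advance +3 → t=13, phase=(1,0,0,2) → FL=S FR=S RL=S RR=S
cmd 4: advance +8 → t=21, phase=(1,0,0,2) → FL=S FR=S RL=S RR=S
cmd 5: advance +1 → t=22, phase=(2,1,1,3) → FL=S FR=S RL=S RR=S
cmd 6: advance +6 → t=28, phase=(0,7,7,1) → FL=S FR=W RL=W RR=S
cmd 7: advance +3 → t=31, phase=(3,2,2,4) → FL=S FR=S RL=S RR=S

after cmd 1 (t=8): FL=S FR=S RL=S RR=S
after cmd 2 (t=10): FL=W FR=S RL=S RR=W
after cmd 3 (t=13): FL=S FR=S RL=S RR=S
after cmd 4 (t=21): FL=S FR=S RL=S RR=S
after cmd 5 (t=22): FL=S FR=S RL=S RR=S
after cmd 6 (t=28): FL=S FR=W RL=W RR=S
after cmd 7 (t=31): FL=S FR=S RL=S RR=S


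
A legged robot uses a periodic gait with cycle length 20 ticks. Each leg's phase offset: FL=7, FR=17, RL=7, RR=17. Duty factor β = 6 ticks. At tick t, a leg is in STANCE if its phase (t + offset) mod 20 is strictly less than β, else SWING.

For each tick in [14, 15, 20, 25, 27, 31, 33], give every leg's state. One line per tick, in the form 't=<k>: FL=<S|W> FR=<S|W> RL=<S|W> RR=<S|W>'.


t=14: phase=(1,11,1,11) vs β=6 → FL=S FR=W RL=S RR=W
t=15: phase=(2,12,2,12) vs β=6 → FL=S FR=W RL=S RR=W
t=20: phase=(7,17,7,17) vs β=6 → FL=W FR=W RL=W RR=W
t=25: phase=(12,2,12,2) vs β=6 → FL=W FR=S RL=W RR=S
t=27: phase=(14,4,14,4) vs β=6 → FL=W FR=S RL=W RR=S
t=31: phase=(18,8,18,8) vs β=6 → FL=W FR=W RL=W RR=W
t=33: phase=(0,10,0,10) vs β=6 → FL=S FR=W RL=S RR=W

t=14: FL=S FR=W RL=S RR=W
t=15: FL=S FR=W RL=S RR=W
t=20: FL=W FR=W RL=W RR=W
t=25: FL=W FR=S RL=W RR=S
t=27: FL=W FR=S RL=W RR=S
t=31: FL=W FR=W RL=W RR=W
t=33: FL=S FR=W RL=S RR=W


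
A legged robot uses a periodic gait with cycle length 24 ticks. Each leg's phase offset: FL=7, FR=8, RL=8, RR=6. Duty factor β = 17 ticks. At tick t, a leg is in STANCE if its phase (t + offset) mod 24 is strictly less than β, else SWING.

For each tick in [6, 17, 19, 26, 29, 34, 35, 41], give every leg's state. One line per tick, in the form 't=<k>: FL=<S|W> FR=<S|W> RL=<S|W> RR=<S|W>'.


t=6: phase=(13,14,14,12) vs β=17 → FL=S FR=S RL=S RR=S
t=17: phase=(0,1,1,23) vs β=17 → FL=S FR=S RL=S RR=W
t=19: phase=(2,3,3,1) vs β=17 → FL=S FR=S RL=S RR=S
t=26: phase=(9,10,10,8) vs β=17 → FL=S FR=S RL=S RR=S
t=29: phase=(12,13,13,11) vs β=17 → FL=S FR=S RL=S RR=S
t=34: phase=(17,18,18,16) vs β=17 → FL=W FR=W RL=W RR=S
t=35: phase=(18,19,19,17) vs β=17 → FL=W FR=W RL=W RR=W
t=41: phase=(0,1,1,23) vs β=17 → FL=S FR=S RL=S RR=W

t=6: FL=S FR=S RL=S RR=S
t=17: FL=S FR=S RL=S RR=W
t=19: FL=S FR=S RL=S RR=S
t=26: FL=S FR=S RL=S RR=S
t=29: FL=S FR=S RL=S RR=S
t=34: FL=W FR=W RL=W RR=S
t=35: FL=W FR=W RL=W RR=W
t=41: FL=S FR=S RL=S RR=W


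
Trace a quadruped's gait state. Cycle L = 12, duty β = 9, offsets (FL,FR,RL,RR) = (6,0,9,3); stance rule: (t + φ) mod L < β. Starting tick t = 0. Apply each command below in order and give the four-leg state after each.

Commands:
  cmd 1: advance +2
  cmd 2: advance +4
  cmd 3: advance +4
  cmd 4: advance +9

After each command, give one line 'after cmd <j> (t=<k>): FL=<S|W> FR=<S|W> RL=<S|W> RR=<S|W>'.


start t=0: FL=S FR=S RL=W RR=S
cmd 1: advance +2 → t=2, phase=(8,2,11,5) → FL=S FR=S RL=W RR=S
cmd 2: advance +4 → t=6, phase=(0,6,3,9) → FL=S FR=S RL=S RR=W
cmd 3: advance +4 → t=10, phase=(4,10,7,1) → FL=S FR=W RL=S RR=S
cmd 4: advance +9 → t=19, phase=(1,7,4,10) → FL=S FR=S RL=S RR=W

after cmd 1 (t=2): FL=S FR=S RL=W RR=S
after cmd 2 (t=6): FL=S FR=S RL=S RR=W
after cmd 3 (t=10): FL=S FR=W RL=S RR=S
after cmd 4 (t=19): FL=S FR=S RL=S RR=W


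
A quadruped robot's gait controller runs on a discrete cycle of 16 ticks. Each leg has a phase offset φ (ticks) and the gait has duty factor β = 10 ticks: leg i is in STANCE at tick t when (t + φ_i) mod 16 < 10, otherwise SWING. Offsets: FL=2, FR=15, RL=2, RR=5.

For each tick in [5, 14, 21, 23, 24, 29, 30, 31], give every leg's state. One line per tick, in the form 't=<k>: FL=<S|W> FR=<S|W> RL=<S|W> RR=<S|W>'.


t=5: phase=(7,4,7,10) vs β=10 → FL=S FR=S RL=S RR=W
t=14: phase=(0,13,0,3) vs β=10 → FL=S FR=W RL=S RR=S
t=21: phase=(7,4,7,10) vs β=10 → FL=S FR=S RL=S RR=W
t=23: phase=(9,6,9,12) vs β=10 → FL=S FR=S RL=S RR=W
t=24: phase=(10,7,10,13) vs β=10 → FL=W FR=S RL=W RR=W
t=29: phase=(15,12,15,2) vs β=10 → FL=W FR=W RL=W RR=S
t=30: phase=(0,13,0,3) vs β=10 → FL=S FR=W RL=S RR=S
t=31: phase=(1,14,1,4) vs β=10 → FL=S FR=W RL=S RR=S

t=5: FL=S FR=S RL=S RR=W
t=14: FL=S FR=W RL=S RR=S
t=21: FL=S FR=S RL=S RR=W
t=23: FL=S FR=S RL=S RR=W
t=24: FL=W FR=S RL=W RR=W
t=29: FL=W FR=W RL=W RR=S
t=30: FL=S FR=W RL=S RR=S
t=31: FL=S FR=W RL=S RR=S


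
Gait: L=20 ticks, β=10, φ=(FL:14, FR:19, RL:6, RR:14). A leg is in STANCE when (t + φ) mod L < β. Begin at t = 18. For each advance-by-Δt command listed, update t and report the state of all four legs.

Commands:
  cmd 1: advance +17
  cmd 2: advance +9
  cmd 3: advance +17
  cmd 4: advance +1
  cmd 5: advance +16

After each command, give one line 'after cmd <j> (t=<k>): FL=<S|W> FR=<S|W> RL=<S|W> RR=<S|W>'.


start t=18: FL=W FR=W RL=S RR=W
cmd 1: advance +17 → t=35, phase=(9,14,1,9) → FL=S FR=W RL=S RR=S
cmd 2: advance +9 → t=44, phase=(18,3,10,18) → FL=W FR=S RL=W RR=W
cmd 3: advance +17 → t=61, phase=(15,0,7,15) → FL=W FR=S RL=S RR=W
cmd 4: advance +1 → t=62, phase=(16,1,8,16) → FL=W FR=S RL=S RR=W
cmd 5: advance +16 → t=78, phase=(12,17,4,12) → FL=W FR=W RL=S RR=W

after cmd 1 (t=35): FL=S FR=W RL=S RR=S
after cmd 2 (t=44): FL=W FR=S RL=W RR=W
after cmd 3 (t=61): FL=W FR=S RL=S RR=W
after cmd 4 (t=62): FL=W FR=S RL=S RR=W
after cmd 5 (t=78): FL=W FR=W RL=S RR=W


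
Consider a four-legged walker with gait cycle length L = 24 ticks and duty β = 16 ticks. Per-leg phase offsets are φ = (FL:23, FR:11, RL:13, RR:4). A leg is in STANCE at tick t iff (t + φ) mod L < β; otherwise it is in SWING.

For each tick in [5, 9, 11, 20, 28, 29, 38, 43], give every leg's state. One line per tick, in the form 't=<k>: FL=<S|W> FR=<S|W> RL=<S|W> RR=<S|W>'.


t=5: phase=(4,16,18,9) vs β=16 → FL=S FR=W RL=W RR=S
t=9: phase=(8,20,22,13) vs β=16 → FL=S FR=W RL=W RR=S
t=11: phase=(10,22,0,15) vs β=16 → FL=S FR=W RL=S RR=S
t=20: phase=(19,7,9,0) vs β=16 → FL=W FR=S RL=S RR=S
t=28: phase=(3,15,17,8) vs β=16 → FL=S FR=S RL=W RR=S
t=29: phase=(4,16,18,9) vs β=16 → FL=S FR=W RL=W RR=S
t=38: phase=(13,1,3,18) vs β=16 → FL=S FR=S RL=S RR=W
t=43: phase=(18,6,8,23) vs β=16 → FL=W FR=S RL=S RR=W

t=5: FL=S FR=W RL=W RR=S
t=9: FL=S FR=W RL=W RR=S
t=11: FL=S FR=W RL=S RR=S
t=20: FL=W FR=S RL=S RR=S
t=28: FL=S FR=S RL=W RR=S
t=29: FL=S FR=W RL=W RR=S
t=38: FL=S FR=S RL=S RR=W
t=43: FL=W FR=S RL=S RR=W


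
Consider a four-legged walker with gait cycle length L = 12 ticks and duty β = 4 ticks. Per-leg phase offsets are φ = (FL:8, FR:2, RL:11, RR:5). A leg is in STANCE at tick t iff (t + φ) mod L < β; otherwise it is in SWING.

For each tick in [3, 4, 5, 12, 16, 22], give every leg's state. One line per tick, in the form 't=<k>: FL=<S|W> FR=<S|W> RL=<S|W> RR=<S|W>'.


t=3: phase=(11,5,2,8) vs β=4 → FL=W FR=W RL=S RR=W
t=4: phase=(0,6,3,9) vs β=4 → FL=S FR=W RL=S RR=W
t=5: phase=(1,7,4,10) vs β=4 → FL=S FR=W RL=W RR=W
t=12: phase=(8,2,11,5) vs β=4 → FL=W FR=S RL=W RR=W
t=16: phase=(0,6,3,9) vs β=4 → FL=S FR=W RL=S RR=W
t=22: phase=(6,0,9,3) vs β=4 → FL=W FR=S RL=W RR=S

t=3: FL=W FR=W RL=S RR=W
t=4: FL=S FR=W RL=S RR=W
t=5: FL=S FR=W RL=W RR=W
t=12: FL=W FR=S RL=W RR=W
t=16: FL=S FR=W RL=S RR=W
t=22: FL=W FR=S RL=W RR=S


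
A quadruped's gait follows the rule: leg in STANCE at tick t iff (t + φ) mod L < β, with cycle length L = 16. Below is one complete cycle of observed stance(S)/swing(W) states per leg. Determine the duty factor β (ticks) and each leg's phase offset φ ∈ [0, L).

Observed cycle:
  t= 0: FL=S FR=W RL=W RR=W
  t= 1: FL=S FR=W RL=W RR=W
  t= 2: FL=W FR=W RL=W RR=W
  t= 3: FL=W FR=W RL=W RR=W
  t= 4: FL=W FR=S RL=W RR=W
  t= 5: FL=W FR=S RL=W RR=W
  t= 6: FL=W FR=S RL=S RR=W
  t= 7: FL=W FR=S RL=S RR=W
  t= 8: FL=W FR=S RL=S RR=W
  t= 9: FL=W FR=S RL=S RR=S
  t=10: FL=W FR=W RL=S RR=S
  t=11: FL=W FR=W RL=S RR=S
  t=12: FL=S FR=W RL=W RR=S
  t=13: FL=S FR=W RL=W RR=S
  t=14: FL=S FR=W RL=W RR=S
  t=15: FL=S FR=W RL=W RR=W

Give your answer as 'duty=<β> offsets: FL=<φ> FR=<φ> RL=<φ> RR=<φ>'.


duty β = stance ticks per leg = 6
FL: stance ticks = 6; W→S at t=12 → φ=4
FR: stance ticks = 6; W→S at t=4 → φ=12
RL: stance ticks = 6; W→S at t=6 → φ=10
RR: stance ticks = 6; W→S at t=9 → φ=7

duty=6 offsets: FL=4 FR=12 RL=10 RR=7


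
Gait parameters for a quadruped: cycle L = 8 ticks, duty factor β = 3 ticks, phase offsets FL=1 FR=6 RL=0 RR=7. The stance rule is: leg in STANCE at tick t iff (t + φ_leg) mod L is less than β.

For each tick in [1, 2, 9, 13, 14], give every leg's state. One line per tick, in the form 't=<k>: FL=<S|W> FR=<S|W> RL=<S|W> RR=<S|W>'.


t=1: phase=(2,7,1,0) vs β=3 → FL=S FR=W RL=S RR=S
t=2: phase=(3,0,2,1) vs β=3 → FL=W FR=S RL=S RR=S
t=9: phase=(2,7,1,0) vs β=3 → FL=S FR=W RL=S RR=S
t=13: phase=(6,3,5,4) vs β=3 → FL=W FR=W RL=W RR=W
t=14: phase=(7,4,6,5) vs β=3 → FL=W FR=W RL=W RR=W

t=1: FL=S FR=W RL=S RR=S
t=2: FL=W FR=S RL=S RR=S
t=9: FL=S FR=W RL=S RR=S
t=13: FL=W FR=W RL=W RR=W
t=14: FL=W FR=W RL=W RR=W


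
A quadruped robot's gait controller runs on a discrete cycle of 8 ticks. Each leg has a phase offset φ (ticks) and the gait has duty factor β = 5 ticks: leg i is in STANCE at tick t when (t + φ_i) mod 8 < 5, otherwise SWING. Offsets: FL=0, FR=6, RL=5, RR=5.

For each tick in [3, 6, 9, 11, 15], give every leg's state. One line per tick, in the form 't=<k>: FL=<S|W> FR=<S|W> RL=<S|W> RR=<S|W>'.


t=3: FL=S FR=S RL=S RR=S
t=6: FL=W FR=S RL=S RR=S
t=9: FL=S FR=W RL=W RR=W
t=11: FL=S FR=S RL=S RR=S
t=15: FL=W FR=W RL=S RR=S

t=3: phase=(3,1,0,0) vs β=5 → FL=S FR=S RL=S RR=S
t=6: phase=(6,4,3,3) vs β=5 → FL=W FR=S RL=S RR=S
t=9: phase=(1,7,6,6) vs β=5 → FL=S FR=W RL=W RR=W
t=11: phase=(3,1,0,0) vs β=5 → FL=S FR=S RL=S RR=S
t=15: phase=(7,5,4,4) vs β=5 → FL=W FR=W RL=S RR=S


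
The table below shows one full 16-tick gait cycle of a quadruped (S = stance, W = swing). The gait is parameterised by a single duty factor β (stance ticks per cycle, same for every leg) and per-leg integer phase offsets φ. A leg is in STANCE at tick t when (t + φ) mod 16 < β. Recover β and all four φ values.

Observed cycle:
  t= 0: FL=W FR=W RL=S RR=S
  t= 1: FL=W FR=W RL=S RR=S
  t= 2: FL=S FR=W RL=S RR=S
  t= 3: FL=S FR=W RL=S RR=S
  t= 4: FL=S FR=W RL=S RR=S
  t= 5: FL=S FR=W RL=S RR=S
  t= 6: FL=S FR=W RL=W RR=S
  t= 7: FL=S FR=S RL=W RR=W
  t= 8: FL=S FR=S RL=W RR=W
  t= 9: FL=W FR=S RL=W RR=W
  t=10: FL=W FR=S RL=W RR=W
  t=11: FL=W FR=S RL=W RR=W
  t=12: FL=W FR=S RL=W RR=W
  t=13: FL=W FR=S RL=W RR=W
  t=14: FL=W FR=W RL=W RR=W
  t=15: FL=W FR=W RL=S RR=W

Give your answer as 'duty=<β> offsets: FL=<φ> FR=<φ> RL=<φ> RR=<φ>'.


duty=7 offsets: FL=14 FR=9 RL=1 RR=0

duty β = stance ticks per leg = 7
FL: stance ticks = 7; W→S at t=2 → φ=14
FR: stance ticks = 7; W→S at t=7 → φ=9
RL: stance ticks = 7; W→S at t=15 → φ=1
RR: stance ticks = 7; W→S at t=0 → φ=0


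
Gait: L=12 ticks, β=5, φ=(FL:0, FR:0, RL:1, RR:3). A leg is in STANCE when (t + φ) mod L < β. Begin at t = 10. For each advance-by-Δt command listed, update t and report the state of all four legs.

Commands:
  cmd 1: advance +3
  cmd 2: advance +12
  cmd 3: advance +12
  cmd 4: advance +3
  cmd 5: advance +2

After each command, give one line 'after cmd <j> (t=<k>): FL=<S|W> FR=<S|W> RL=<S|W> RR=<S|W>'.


after cmd 1 (t=13): FL=S FR=S RL=S RR=S
after cmd 2 (t=25): FL=S FR=S RL=S RR=S
after cmd 3 (t=37): FL=S FR=S RL=S RR=S
after cmd 4 (t=40): FL=S FR=S RL=W RR=W
after cmd 5 (t=42): FL=W FR=W RL=W RR=W

start t=10: FL=W FR=W RL=W RR=S
cmd 1: advance +3 → t=13, phase=(1,1,2,4) → FL=S FR=S RL=S RR=S
cmd 2: advance +12 → t=25, phase=(1,1,2,4) → FL=S FR=S RL=S RR=S
cmd 3: advance +12 → t=37, phase=(1,1,2,4) → FL=S FR=S RL=S RR=S
cmd 4: advance +3 → t=40, phase=(4,4,5,7) → FL=S FR=S RL=W RR=W
cmd 5: advance +2 → t=42, phase=(6,6,7,9) → FL=W FR=W RL=W RR=W


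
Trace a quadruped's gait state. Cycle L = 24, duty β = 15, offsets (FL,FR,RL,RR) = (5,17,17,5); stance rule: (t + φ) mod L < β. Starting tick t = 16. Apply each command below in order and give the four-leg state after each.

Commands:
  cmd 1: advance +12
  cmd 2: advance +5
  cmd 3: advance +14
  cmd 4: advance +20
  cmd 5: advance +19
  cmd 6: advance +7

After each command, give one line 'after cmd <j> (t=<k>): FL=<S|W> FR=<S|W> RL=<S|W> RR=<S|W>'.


after cmd 1 (t=28): FL=S FR=W RL=W RR=S
after cmd 2 (t=33): FL=S FR=S RL=S RR=S
after cmd 3 (t=47): FL=S FR=W RL=W RR=S
after cmd 4 (t=67): FL=S FR=S RL=S RR=S
after cmd 5 (t=86): FL=W FR=S RL=S RR=W
after cmd 6 (t=93): FL=S FR=S RL=S RR=S

start t=16: FL=W FR=S RL=S RR=W
cmd 1: advance +12 → t=28, phase=(9,21,21,9) → FL=S FR=W RL=W RR=S
cmd 2: advance +5 → t=33, phase=(14,2,2,14) → FL=S FR=S RL=S RR=S
cmd 3: advance +14 → t=47, phase=(4,16,16,4) → FL=S FR=W RL=W RR=S
cmd 4: advance +20 → t=67, phase=(0,12,12,0) → FL=S FR=S RL=S RR=S
cmd 5: advance +19 → t=86, phase=(19,7,7,19) → FL=W FR=S RL=S RR=W
cmd 6: advance +7 → t=93, phase=(2,14,14,2) → FL=S FR=S RL=S RR=S


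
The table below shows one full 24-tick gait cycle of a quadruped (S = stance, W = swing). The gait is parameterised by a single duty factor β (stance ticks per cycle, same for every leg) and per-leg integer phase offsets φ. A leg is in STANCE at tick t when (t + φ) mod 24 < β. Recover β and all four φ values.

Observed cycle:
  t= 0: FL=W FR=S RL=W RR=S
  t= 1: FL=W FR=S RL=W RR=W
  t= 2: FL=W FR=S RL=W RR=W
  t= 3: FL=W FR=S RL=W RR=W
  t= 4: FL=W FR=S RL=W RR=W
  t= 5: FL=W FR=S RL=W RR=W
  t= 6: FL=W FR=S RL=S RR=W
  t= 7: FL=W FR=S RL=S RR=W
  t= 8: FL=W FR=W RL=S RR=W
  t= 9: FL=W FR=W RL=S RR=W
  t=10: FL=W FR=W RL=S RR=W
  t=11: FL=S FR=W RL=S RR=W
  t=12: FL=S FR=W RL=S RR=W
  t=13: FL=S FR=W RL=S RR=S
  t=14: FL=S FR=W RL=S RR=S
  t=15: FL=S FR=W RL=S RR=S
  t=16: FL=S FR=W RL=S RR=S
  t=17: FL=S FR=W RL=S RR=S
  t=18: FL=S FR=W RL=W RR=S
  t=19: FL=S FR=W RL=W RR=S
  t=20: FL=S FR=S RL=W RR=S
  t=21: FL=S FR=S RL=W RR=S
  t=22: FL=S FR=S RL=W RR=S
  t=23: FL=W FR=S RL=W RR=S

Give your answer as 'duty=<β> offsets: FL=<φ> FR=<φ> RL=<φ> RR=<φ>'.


duty β = stance ticks per leg = 12
FL: stance ticks = 12; W→S at t=11 → φ=13
FR: stance ticks = 12; W→S at t=20 → φ=4
RL: stance ticks = 12; W→S at t=6 → φ=18
RR: stance ticks = 12; W→S at t=13 → φ=11

duty=12 offsets: FL=13 FR=4 RL=18 RR=11


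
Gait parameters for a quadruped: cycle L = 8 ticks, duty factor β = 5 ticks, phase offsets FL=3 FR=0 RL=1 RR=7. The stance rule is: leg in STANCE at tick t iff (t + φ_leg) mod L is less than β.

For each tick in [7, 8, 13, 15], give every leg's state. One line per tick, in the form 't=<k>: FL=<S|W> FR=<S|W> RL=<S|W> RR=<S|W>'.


t=7: FL=S FR=W RL=S RR=W
t=8: FL=S FR=S RL=S RR=W
t=13: FL=S FR=W RL=W RR=S
t=15: FL=S FR=W RL=S RR=W

t=7: phase=(2,7,0,6) vs β=5 → FL=S FR=W RL=S RR=W
t=8: phase=(3,0,1,7) vs β=5 → FL=S FR=S RL=S RR=W
t=13: phase=(0,5,6,4) vs β=5 → FL=S FR=W RL=W RR=S
t=15: phase=(2,7,0,6) vs β=5 → FL=S FR=W RL=S RR=W


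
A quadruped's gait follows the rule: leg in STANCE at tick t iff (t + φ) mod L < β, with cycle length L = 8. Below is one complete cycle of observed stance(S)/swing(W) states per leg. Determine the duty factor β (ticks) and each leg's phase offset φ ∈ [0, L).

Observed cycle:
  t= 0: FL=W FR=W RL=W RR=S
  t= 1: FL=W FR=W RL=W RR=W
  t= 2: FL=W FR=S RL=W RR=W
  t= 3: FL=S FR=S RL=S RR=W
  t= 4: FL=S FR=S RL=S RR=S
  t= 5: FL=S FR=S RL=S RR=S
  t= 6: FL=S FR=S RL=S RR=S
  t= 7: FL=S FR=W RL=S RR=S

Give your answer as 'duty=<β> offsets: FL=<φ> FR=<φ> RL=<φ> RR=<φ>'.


duty β = stance ticks per leg = 5
FL: stance ticks = 5; W→S at t=3 → φ=5
FR: stance ticks = 5; W→S at t=2 → φ=6
RL: stance ticks = 5; W→S at t=3 → φ=5
RR: stance ticks = 5; W→S at t=4 → φ=4

duty=5 offsets: FL=5 FR=6 RL=5 RR=4


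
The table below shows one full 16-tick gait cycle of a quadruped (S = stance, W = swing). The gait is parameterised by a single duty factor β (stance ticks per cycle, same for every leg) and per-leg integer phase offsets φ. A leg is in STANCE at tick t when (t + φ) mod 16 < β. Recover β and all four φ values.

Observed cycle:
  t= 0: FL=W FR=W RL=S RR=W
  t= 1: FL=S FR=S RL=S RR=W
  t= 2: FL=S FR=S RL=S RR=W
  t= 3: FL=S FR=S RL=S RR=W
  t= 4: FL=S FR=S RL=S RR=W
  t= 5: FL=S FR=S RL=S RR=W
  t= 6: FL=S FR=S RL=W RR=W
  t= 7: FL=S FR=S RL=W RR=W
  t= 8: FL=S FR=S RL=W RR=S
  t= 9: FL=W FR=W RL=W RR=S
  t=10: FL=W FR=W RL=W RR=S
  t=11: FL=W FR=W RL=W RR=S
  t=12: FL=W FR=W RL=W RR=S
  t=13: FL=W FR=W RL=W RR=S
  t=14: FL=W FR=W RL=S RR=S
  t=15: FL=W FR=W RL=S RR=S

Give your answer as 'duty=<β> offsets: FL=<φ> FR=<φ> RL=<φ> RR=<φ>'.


duty β = stance ticks per leg = 8
FL: stance ticks = 8; W→S at t=1 → φ=15
FR: stance ticks = 8; W→S at t=1 → φ=15
RL: stance ticks = 8; W→S at t=14 → φ=2
RR: stance ticks = 8; W→S at t=8 → φ=8

duty=8 offsets: FL=15 FR=15 RL=2 RR=8


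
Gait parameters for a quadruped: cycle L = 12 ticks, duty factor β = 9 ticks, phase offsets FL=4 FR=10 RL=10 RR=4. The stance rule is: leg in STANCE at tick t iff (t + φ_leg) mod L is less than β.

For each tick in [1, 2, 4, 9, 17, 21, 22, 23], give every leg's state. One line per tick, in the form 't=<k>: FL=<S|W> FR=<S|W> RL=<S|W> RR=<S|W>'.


t=1: FL=S FR=W RL=W RR=S
t=2: FL=S FR=S RL=S RR=S
t=4: FL=S FR=S RL=S RR=S
t=9: FL=S FR=S RL=S RR=S
t=17: FL=W FR=S RL=S RR=W
t=21: FL=S FR=S RL=S RR=S
t=22: FL=S FR=S RL=S RR=S
t=23: FL=S FR=W RL=W RR=S

t=1: phase=(5,11,11,5) vs β=9 → FL=S FR=W RL=W RR=S
t=2: phase=(6,0,0,6) vs β=9 → FL=S FR=S RL=S RR=S
t=4: phase=(8,2,2,8) vs β=9 → FL=S FR=S RL=S RR=S
t=9: phase=(1,7,7,1) vs β=9 → FL=S FR=S RL=S RR=S
t=17: phase=(9,3,3,9) vs β=9 → FL=W FR=S RL=S RR=W
t=21: phase=(1,7,7,1) vs β=9 → FL=S FR=S RL=S RR=S
t=22: phase=(2,8,8,2) vs β=9 → FL=S FR=S RL=S RR=S
t=23: phase=(3,9,9,3) vs β=9 → FL=S FR=W RL=W RR=S


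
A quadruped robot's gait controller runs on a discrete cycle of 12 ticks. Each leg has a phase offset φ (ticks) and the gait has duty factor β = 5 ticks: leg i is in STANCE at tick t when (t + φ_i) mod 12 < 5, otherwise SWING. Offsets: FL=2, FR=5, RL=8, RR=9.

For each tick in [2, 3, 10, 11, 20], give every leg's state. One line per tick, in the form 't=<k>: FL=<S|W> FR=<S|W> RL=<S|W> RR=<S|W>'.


t=2: phase=(4,7,10,11) vs β=5 → FL=S FR=W RL=W RR=W
t=3: phase=(5,8,11,0) vs β=5 → FL=W FR=W RL=W RR=S
t=10: phase=(0,3,6,7) vs β=5 → FL=S FR=S RL=W RR=W
t=11: phase=(1,4,7,8) vs β=5 → FL=S FR=S RL=W RR=W
t=20: phase=(10,1,4,5) vs β=5 → FL=W FR=S RL=S RR=W

t=2: FL=S FR=W RL=W RR=W
t=3: FL=W FR=W RL=W RR=S
t=10: FL=S FR=S RL=W RR=W
t=11: FL=S FR=S RL=W RR=W
t=20: FL=W FR=S RL=S RR=W


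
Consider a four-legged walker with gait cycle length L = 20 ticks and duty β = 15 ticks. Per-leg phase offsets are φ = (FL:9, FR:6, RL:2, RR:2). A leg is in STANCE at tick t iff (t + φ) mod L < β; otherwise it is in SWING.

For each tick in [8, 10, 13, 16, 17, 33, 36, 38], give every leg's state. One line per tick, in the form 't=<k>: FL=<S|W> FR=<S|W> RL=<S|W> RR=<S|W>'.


t=8: phase=(17,14,10,10) vs β=15 → FL=W FR=S RL=S RR=S
t=10: phase=(19,16,12,12) vs β=15 → FL=W FR=W RL=S RR=S
t=13: phase=(2,19,15,15) vs β=15 → FL=S FR=W RL=W RR=W
t=16: phase=(5,2,18,18) vs β=15 → FL=S FR=S RL=W RR=W
t=17: phase=(6,3,19,19) vs β=15 → FL=S FR=S RL=W RR=W
t=33: phase=(2,19,15,15) vs β=15 → FL=S FR=W RL=W RR=W
t=36: phase=(5,2,18,18) vs β=15 → FL=S FR=S RL=W RR=W
t=38: phase=(7,4,0,0) vs β=15 → FL=S FR=S RL=S RR=S

t=8: FL=W FR=S RL=S RR=S
t=10: FL=W FR=W RL=S RR=S
t=13: FL=S FR=W RL=W RR=W
t=16: FL=S FR=S RL=W RR=W
t=17: FL=S FR=S RL=W RR=W
t=33: FL=S FR=W RL=W RR=W
t=36: FL=S FR=S RL=W RR=W
t=38: FL=S FR=S RL=S RR=S


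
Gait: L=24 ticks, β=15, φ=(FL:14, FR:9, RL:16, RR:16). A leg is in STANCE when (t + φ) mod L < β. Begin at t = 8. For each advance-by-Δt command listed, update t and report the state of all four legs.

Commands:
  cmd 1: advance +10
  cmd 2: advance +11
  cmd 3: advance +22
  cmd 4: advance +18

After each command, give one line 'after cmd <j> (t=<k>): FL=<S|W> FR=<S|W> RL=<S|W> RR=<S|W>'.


start t=8: FL=W FR=W RL=S RR=S
cmd 1: advance +10 → t=18, phase=(8,3,10,10) → FL=S FR=S RL=S RR=S
cmd 2: advance +11 → t=29, phase=(19,14,21,21) → FL=W FR=S RL=W RR=W
cmd 3: advance +22 → t=51, phase=(17,12,19,19) → FL=W FR=S RL=W RR=W
cmd 4: advance +18 → t=69, phase=(11,6,13,13) → FL=S FR=S RL=S RR=S

after cmd 1 (t=18): FL=S FR=S RL=S RR=S
after cmd 2 (t=29): FL=W FR=S RL=W RR=W
after cmd 3 (t=51): FL=W FR=S RL=W RR=W
after cmd 4 (t=69): FL=S FR=S RL=S RR=S


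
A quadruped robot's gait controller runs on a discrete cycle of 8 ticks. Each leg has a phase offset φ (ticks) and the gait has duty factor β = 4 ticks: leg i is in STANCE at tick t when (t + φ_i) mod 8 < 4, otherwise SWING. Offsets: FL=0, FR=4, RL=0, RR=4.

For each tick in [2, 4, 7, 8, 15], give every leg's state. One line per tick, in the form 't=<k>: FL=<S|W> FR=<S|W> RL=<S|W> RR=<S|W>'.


t=2: FL=S FR=W RL=S RR=W
t=4: FL=W FR=S RL=W RR=S
t=7: FL=W FR=S RL=W RR=S
t=8: FL=S FR=W RL=S RR=W
t=15: FL=W FR=S RL=W RR=S

t=2: phase=(2,6,2,6) vs β=4 → FL=S FR=W RL=S RR=W
t=4: phase=(4,0,4,0) vs β=4 → FL=W FR=S RL=W RR=S
t=7: phase=(7,3,7,3) vs β=4 → FL=W FR=S RL=W RR=S
t=8: phase=(0,4,0,4) vs β=4 → FL=S FR=W RL=S RR=W
t=15: phase=(7,3,7,3) vs β=4 → FL=W FR=S RL=W RR=S


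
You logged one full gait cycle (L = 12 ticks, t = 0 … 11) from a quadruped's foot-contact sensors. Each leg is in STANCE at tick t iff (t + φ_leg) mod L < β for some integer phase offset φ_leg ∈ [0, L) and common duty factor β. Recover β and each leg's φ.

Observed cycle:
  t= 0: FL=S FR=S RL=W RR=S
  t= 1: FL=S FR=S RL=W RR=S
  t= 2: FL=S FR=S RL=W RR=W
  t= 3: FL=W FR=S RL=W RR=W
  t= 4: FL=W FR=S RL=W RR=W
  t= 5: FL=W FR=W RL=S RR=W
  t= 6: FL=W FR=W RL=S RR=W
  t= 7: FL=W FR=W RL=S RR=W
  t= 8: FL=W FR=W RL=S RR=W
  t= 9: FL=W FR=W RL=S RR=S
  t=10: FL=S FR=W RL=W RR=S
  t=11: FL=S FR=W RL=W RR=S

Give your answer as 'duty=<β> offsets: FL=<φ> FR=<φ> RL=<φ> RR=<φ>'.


duty=5 offsets: FL=2 FR=0 RL=7 RR=3

duty β = stance ticks per leg = 5
FL: stance ticks = 5; W→S at t=10 → φ=2
FR: stance ticks = 5; W→S at t=0 → φ=0
RL: stance ticks = 5; W→S at t=5 → φ=7
RR: stance ticks = 5; W→S at t=9 → φ=3


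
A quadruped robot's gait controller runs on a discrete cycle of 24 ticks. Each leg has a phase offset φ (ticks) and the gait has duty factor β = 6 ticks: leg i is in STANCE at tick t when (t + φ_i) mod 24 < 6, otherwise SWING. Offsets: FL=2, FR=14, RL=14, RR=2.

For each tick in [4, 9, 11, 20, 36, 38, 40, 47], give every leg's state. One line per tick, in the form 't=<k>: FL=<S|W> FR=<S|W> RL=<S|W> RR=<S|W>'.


t=4: FL=W FR=W RL=W RR=W
t=9: FL=W FR=W RL=W RR=W
t=11: FL=W FR=S RL=S RR=W
t=20: FL=W FR=W RL=W RR=W
t=36: FL=W FR=S RL=S RR=W
t=38: FL=W FR=S RL=S RR=W
t=40: FL=W FR=W RL=W RR=W
t=47: FL=S FR=W RL=W RR=S

t=4: phase=(6,18,18,6) vs β=6 → FL=W FR=W RL=W RR=W
t=9: phase=(11,23,23,11) vs β=6 → FL=W FR=W RL=W RR=W
t=11: phase=(13,1,1,13) vs β=6 → FL=W FR=S RL=S RR=W
t=20: phase=(22,10,10,22) vs β=6 → FL=W FR=W RL=W RR=W
t=36: phase=(14,2,2,14) vs β=6 → FL=W FR=S RL=S RR=W
t=38: phase=(16,4,4,16) vs β=6 → FL=W FR=S RL=S RR=W
t=40: phase=(18,6,6,18) vs β=6 → FL=W FR=W RL=W RR=W
t=47: phase=(1,13,13,1) vs β=6 → FL=S FR=W RL=W RR=S


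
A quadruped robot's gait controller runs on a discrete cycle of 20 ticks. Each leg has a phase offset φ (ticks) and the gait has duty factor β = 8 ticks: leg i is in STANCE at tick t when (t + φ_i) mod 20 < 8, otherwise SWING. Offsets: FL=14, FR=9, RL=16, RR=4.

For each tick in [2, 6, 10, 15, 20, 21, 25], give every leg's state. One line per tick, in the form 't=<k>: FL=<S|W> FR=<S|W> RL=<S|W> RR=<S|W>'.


t=2: FL=W FR=W RL=W RR=S
t=6: FL=S FR=W RL=S RR=W
t=10: FL=S FR=W RL=S RR=W
t=15: FL=W FR=S RL=W RR=W
t=20: FL=W FR=W RL=W RR=S
t=21: FL=W FR=W RL=W RR=S
t=25: FL=W FR=W RL=S RR=W

t=2: phase=(16,11,18,6) vs β=8 → FL=W FR=W RL=W RR=S
t=6: phase=(0,15,2,10) vs β=8 → FL=S FR=W RL=S RR=W
t=10: phase=(4,19,6,14) vs β=8 → FL=S FR=W RL=S RR=W
t=15: phase=(9,4,11,19) vs β=8 → FL=W FR=S RL=W RR=W
t=20: phase=(14,9,16,4) vs β=8 → FL=W FR=W RL=W RR=S
t=21: phase=(15,10,17,5) vs β=8 → FL=W FR=W RL=W RR=S
t=25: phase=(19,14,1,9) vs β=8 → FL=W FR=W RL=S RR=W


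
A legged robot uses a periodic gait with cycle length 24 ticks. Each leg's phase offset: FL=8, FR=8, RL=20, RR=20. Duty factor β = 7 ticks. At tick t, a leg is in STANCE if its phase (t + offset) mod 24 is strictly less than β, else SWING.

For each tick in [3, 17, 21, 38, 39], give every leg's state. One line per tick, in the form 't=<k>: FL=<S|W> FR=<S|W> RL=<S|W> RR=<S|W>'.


t=3: FL=W FR=W RL=W RR=W
t=17: FL=S FR=S RL=W RR=W
t=21: FL=S FR=S RL=W RR=W
t=38: FL=W FR=W RL=W RR=W
t=39: FL=W FR=W RL=W RR=W

t=3: phase=(11,11,23,23) vs β=7 → FL=W FR=W RL=W RR=W
t=17: phase=(1,1,13,13) vs β=7 → FL=S FR=S RL=W RR=W
t=21: phase=(5,5,17,17) vs β=7 → FL=S FR=S RL=W RR=W
t=38: phase=(22,22,10,10) vs β=7 → FL=W FR=W RL=W RR=W
t=39: phase=(23,23,11,11) vs β=7 → FL=W FR=W RL=W RR=W


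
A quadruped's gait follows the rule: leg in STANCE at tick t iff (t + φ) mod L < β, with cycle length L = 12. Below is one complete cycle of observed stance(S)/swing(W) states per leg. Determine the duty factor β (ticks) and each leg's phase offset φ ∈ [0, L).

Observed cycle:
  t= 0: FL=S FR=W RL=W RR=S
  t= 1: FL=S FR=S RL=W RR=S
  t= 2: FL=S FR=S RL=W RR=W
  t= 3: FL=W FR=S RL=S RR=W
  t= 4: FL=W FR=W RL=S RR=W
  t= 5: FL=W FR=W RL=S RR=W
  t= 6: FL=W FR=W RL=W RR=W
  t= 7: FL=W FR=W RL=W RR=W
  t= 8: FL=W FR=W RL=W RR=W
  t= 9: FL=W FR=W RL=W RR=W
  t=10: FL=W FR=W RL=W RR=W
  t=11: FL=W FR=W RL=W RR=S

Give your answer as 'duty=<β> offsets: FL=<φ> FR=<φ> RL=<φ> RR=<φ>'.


duty=3 offsets: FL=0 FR=11 RL=9 RR=1

duty β = stance ticks per leg = 3
FL: stance ticks = 3; W→S at t=0 → φ=0
FR: stance ticks = 3; W→S at t=1 → φ=11
RL: stance ticks = 3; W→S at t=3 → φ=9
RR: stance ticks = 3; W→S at t=11 → φ=1


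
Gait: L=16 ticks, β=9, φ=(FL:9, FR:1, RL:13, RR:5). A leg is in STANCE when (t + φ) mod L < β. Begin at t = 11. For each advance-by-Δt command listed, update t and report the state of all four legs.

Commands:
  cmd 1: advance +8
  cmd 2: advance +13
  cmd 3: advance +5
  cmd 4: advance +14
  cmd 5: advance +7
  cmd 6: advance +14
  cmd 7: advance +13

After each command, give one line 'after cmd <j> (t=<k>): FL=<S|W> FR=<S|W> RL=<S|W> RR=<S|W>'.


start t=11: FL=S FR=W RL=S RR=S
cmd 1: advance +8 → t=19, phase=(12,4,0,8) → FL=W FR=S RL=S RR=S
cmd 2: advance +13 → t=32, phase=(9,1,13,5) → FL=W FR=S RL=W RR=S
cmd 3: advance +5 → t=37, phase=(14,6,2,10) → FL=W FR=S RL=S RR=W
cmd 4: advance +14 → t=51, phase=(12,4,0,8) → FL=W FR=S RL=S RR=S
cmd 5: advance +7 → t=58, phase=(3,11,7,15) → FL=S FR=W RL=S RR=W
cmd 6: advance +14 → t=72, phase=(1,9,5,13) → FL=S FR=W RL=S RR=W
cmd 7: advance +13 → t=85, phase=(14,6,2,10) → FL=W FR=S RL=S RR=W

after cmd 1 (t=19): FL=W FR=S RL=S RR=S
after cmd 2 (t=32): FL=W FR=S RL=W RR=S
after cmd 3 (t=37): FL=W FR=S RL=S RR=W
after cmd 4 (t=51): FL=W FR=S RL=S RR=S
after cmd 5 (t=58): FL=S FR=W RL=S RR=W
after cmd 6 (t=72): FL=S FR=W RL=S RR=W
after cmd 7 (t=85): FL=W FR=S RL=S RR=W


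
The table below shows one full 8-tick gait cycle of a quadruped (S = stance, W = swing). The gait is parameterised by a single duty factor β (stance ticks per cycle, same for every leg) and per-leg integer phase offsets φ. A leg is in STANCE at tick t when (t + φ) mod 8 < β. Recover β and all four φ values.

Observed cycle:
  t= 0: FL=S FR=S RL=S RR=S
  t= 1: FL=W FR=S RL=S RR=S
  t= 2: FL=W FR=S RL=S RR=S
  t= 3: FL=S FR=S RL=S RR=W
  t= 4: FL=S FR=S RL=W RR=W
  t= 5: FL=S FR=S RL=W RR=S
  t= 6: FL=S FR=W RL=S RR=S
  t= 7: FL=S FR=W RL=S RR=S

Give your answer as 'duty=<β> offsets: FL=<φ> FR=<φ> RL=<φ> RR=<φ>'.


duty=6 offsets: FL=5 FR=0 RL=2 RR=3

duty β = stance ticks per leg = 6
FL: stance ticks = 6; W→S at t=3 → φ=5
FR: stance ticks = 6; W→S at t=0 → φ=0
RL: stance ticks = 6; W→S at t=6 → φ=2
RR: stance ticks = 6; W→S at t=5 → φ=3


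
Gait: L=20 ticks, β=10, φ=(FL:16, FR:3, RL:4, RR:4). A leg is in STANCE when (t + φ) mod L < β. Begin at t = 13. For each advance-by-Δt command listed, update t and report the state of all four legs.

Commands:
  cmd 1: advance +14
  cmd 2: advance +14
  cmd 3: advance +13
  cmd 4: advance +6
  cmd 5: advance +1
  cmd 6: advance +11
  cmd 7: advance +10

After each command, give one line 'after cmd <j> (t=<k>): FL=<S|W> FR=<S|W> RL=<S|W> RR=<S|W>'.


after cmd 1 (t=27): FL=S FR=W RL=W RR=W
after cmd 2 (t=41): FL=W FR=S RL=S RR=S
after cmd 3 (t=54): FL=W FR=W RL=W RR=W
after cmd 4 (t=60): FL=W FR=S RL=S RR=S
after cmd 5 (t=61): FL=W FR=S RL=S RR=S
after cmd 6 (t=72): FL=S FR=W RL=W RR=W
after cmd 7 (t=82): FL=W FR=S RL=S RR=S

start t=13: FL=S FR=W RL=W RR=W
cmd 1: advance +14 → t=27, phase=(3,10,11,11) → FL=S FR=W RL=W RR=W
cmd 2: advance +14 → t=41, phase=(17,4,5,5) → FL=W FR=S RL=S RR=S
cmd 3: advance +13 → t=54, phase=(10,17,18,18) → FL=W FR=W RL=W RR=W
cmd 4: advance +6 → t=60, phase=(16,3,4,4) → FL=W FR=S RL=S RR=S
cmd 5: advance +1 → t=61, phase=(17,4,5,5) → FL=W FR=S RL=S RR=S
cmd 6: advance +11 → t=72, phase=(8,15,16,16) → FL=S FR=W RL=W RR=W
cmd 7: advance +10 → t=82, phase=(18,5,6,6) → FL=W FR=S RL=S RR=S


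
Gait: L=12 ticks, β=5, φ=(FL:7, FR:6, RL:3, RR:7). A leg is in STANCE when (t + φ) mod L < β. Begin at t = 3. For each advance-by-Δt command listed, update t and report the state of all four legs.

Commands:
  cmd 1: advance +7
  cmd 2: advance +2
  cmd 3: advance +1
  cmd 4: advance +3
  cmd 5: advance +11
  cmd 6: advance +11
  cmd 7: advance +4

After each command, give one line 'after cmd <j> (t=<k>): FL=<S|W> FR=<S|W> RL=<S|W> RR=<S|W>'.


after cmd 1 (t=10): FL=W FR=S RL=S RR=W
after cmd 2 (t=12): FL=W FR=W RL=S RR=W
after cmd 3 (t=13): FL=W FR=W RL=S RR=W
after cmd 4 (t=16): FL=W FR=W RL=W RR=W
after cmd 5 (t=27): FL=W FR=W RL=W RR=W
after cmd 6 (t=38): FL=W FR=W RL=W RR=W
after cmd 7 (t=42): FL=S FR=S RL=W RR=S

start t=3: FL=W FR=W RL=W RR=W
cmd 1: advance +7 → t=10, phase=(5,4,1,5) → FL=W FR=S RL=S RR=W
cmd 2: advance +2 → t=12, phase=(7,6,3,7) → FL=W FR=W RL=S RR=W
cmd 3: advance +1 → t=13, phase=(8,7,4,8) → FL=W FR=W RL=S RR=W
cmd 4: advance +3 → t=16, phase=(11,10,7,11) → FL=W FR=W RL=W RR=W
cmd 5: advance +11 → t=27, phase=(10,9,6,10) → FL=W FR=W RL=W RR=W
cmd 6: advance +11 → t=38, phase=(9,8,5,9) → FL=W FR=W RL=W RR=W
cmd 7: advance +4 → t=42, phase=(1,0,9,1) → FL=S FR=S RL=W RR=S


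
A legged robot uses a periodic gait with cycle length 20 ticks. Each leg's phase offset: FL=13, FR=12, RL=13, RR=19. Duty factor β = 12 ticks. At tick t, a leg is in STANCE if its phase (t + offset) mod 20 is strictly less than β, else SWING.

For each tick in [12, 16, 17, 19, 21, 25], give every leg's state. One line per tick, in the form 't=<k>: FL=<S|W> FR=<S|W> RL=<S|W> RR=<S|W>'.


t=12: phase=(5,4,5,11) vs β=12 → FL=S FR=S RL=S RR=S
t=16: phase=(9,8,9,15) vs β=12 → FL=S FR=S RL=S RR=W
t=17: phase=(10,9,10,16) vs β=12 → FL=S FR=S RL=S RR=W
t=19: phase=(12,11,12,18) vs β=12 → FL=W FR=S RL=W RR=W
t=21: phase=(14,13,14,0) vs β=12 → FL=W FR=W RL=W RR=S
t=25: phase=(18,17,18,4) vs β=12 → FL=W FR=W RL=W RR=S

t=12: FL=S FR=S RL=S RR=S
t=16: FL=S FR=S RL=S RR=W
t=17: FL=S FR=S RL=S RR=W
t=19: FL=W FR=S RL=W RR=W
t=21: FL=W FR=W RL=W RR=S
t=25: FL=W FR=W RL=W RR=S


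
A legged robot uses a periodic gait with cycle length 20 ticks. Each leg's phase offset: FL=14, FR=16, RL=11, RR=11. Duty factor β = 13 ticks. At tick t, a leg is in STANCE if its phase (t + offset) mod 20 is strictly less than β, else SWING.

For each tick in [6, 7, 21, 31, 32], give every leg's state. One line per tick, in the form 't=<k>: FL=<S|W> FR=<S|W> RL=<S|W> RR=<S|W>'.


t=6: FL=S FR=S RL=W RR=W
t=7: FL=S FR=S RL=W RR=W
t=21: FL=W FR=W RL=S RR=S
t=31: FL=S FR=S RL=S RR=S
t=32: FL=S FR=S RL=S RR=S

t=6: phase=(0,2,17,17) vs β=13 → FL=S FR=S RL=W RR=W
t=7: phase=(1,3,18,18) vs β=13 → FL=S FR=S RL=W RR=W
t=21: phase=(15,17,12,12) vs β=13 → FL=W FR=W RL=S RR=S
t=31: phase=(5,7,2,2) vs β=13 → FL=S FR=S RL=S RR=S
t=32: phase=(6,8,3,3) vs β=13 → FL=S FR=S RL=S RR=S


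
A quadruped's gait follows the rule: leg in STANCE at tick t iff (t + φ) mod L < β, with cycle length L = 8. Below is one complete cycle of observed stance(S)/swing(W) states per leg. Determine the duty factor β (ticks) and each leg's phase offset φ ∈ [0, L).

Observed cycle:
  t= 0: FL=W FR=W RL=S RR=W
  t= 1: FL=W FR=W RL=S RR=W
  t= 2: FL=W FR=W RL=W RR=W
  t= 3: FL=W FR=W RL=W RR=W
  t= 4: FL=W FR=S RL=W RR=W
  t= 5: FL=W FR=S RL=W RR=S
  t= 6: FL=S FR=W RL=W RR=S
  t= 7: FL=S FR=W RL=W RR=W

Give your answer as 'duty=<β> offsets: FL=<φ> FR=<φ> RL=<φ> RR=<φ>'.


duty=2 offsets: FL=2 FR=4 RL=0 RR=3

duty β = stance ticks per leg = 2
FL: stance ticks = 2; W→S at t=6 → φ=2
FR: stance ticks = 2; W→S at t=4 → φ=4
RL: stance ticks = 2; W→S at t=0 → φ=0
RR: stance ticks = 2; W→S at t=5 → φ=3


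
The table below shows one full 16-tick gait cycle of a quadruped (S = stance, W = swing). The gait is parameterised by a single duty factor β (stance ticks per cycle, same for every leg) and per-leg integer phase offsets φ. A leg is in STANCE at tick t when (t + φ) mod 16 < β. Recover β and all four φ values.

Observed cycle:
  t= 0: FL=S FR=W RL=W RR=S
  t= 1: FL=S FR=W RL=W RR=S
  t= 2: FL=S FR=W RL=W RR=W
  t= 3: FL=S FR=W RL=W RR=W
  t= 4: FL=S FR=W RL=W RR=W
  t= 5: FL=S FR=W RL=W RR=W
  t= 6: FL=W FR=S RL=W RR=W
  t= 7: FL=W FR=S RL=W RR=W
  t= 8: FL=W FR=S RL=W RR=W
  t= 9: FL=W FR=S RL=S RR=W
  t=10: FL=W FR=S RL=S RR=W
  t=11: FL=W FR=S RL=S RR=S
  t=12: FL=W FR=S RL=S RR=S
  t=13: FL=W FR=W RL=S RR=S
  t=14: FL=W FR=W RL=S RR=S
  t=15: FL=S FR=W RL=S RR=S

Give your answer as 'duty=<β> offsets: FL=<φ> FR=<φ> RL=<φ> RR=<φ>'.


duty β = stance ticks per leg = 7
FL: stance ticks = 7; W→S at t=15 → φ=1
FR: stance ticks = 7; W→S at t=6 → φ=10
RL: stance ticks = 7; W→S at t=9 → φ=7
RR: stance ticks = 7; W→S at t=11 → φ=5

duty=7 offsets: FL=1 FR=10 RL=7 RR=5


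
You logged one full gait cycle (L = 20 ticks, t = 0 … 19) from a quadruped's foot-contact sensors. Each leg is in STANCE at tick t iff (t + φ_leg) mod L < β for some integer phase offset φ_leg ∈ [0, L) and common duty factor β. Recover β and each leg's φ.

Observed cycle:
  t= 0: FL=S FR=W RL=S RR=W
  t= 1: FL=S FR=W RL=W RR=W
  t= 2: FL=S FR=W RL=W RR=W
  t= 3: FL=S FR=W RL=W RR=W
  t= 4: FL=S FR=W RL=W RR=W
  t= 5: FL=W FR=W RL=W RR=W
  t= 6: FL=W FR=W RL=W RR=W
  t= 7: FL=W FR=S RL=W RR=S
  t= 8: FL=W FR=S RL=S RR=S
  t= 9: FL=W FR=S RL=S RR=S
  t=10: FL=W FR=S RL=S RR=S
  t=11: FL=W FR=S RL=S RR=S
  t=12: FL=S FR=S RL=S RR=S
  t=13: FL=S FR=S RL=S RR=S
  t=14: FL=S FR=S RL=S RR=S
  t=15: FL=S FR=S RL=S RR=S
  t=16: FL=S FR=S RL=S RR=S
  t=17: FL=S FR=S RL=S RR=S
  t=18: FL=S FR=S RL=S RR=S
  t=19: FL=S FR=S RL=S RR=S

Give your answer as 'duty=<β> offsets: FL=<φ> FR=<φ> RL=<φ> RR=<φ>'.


duty β = stance ticks per leg = 13
FL: stance ticks = 13; W→S at t=12 → φ=8
FR: stance ticks = 13; W→S at t=7 → φ=13
RL: stance ticks = 13; W→S at t=8 → φ=12
RR: stance ticks = 13; W→S at t=7 → φ=13

duty=13 offsets: FL=8 FR=13 RL=12 RR=13


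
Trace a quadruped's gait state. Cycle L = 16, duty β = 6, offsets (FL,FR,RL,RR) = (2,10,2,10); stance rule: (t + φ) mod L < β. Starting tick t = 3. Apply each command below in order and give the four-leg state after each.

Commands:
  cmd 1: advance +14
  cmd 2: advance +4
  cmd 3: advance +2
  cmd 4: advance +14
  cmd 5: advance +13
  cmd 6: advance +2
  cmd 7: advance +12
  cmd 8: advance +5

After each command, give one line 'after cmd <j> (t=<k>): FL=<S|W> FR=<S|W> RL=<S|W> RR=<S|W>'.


after cmd 1 (t=17): FL=S FR=W RL=S RR=W
after cmd 2 (t=21): FL=W FR=W RL=W RR=W
after cmd 3 (t=23): FL=W FR=S RL=W RR=S
after cmd 4 (t=37): FL=W FR=W RL=W RR=W
after cmd 5 (t=50): FL=S FR=W RL=S RR=W
after cmd 6 (t=52): FL=W FR=W RL=W RR=W
after cmd 7 (t=64): FL=S FR=W RL=S RR=W
after cmd 8 (t=69): FL=W FR=W RL=W RR=W

start t=3: FL=S FR=W RL=S RR=W
cmd 1: advance +14 → t=17, phase=(3,11,3,11) → FL=S FR=W RL=S RR=W
cmd 2: advance +4 → t=21, phase=(7,15,7,15) → FL=W FR=W RL=W RR=W
cmd 3: advance +2 → t=23, phase=(9,1,9,1) → FL=W FR=S RL=W RR=S
cmd 4: advance +14 → t=37, phase=(7,15,7,15) → FL=W FR=W RL=W RR=W
cmd 5: advance +13 → t=50, phase=(4,12,4,12) → FL=S FR=W RL=S RR=W
cmd 6: advance +2 → t=52, phase=(6,14,6,14) → FL=W FR=W RL=W RR=W
cmd 7: advance +12 → t=64, phase=(2,10,2,10) → FL=S FR=W RL=S RR=W
cmd 8: advance +5 → t=69, phase=(7,15,7,15) → FL=W FR=W RL=W RR=W


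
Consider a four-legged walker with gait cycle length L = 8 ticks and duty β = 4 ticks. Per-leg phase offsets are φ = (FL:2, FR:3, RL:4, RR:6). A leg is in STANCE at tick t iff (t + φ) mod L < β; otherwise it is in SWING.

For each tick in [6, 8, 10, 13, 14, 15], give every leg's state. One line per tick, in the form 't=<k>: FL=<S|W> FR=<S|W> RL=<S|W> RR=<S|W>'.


t=6: phase=(0,1,2,4) vs β=4 → FL=S FR=S RL=S RR=W
t=8: phase=(2,3,4,6) vs β=4 → FL=S FR=S RL=W RR=W
t=10: phase=(4,5,6,0) vs β=4 → FL=W FR=W RL=W RR=S
t=13: phase=(7,0,1,3) vs β=4 → FL=W FR=S RL=S RR=S
t=14: phase=(0,1,2,4) vs β=4 → FL=S FR=S RL=S RR=W
t=15: phase=(1,2,3,5) vs β=4 → FL=S FR=S RL=S RR=W

t=6: FL=S FR=S RL=S RR=W
t=8: FL=S FR=S RL=W RR=W
t=10: FL=W FR=W RL=W RR=S
t=13: FL=W FR=S RL=S RR=S
t=14: FL=S FR=S RL=S RR=W
t=15: FL=S FR=S RL=S RR=W


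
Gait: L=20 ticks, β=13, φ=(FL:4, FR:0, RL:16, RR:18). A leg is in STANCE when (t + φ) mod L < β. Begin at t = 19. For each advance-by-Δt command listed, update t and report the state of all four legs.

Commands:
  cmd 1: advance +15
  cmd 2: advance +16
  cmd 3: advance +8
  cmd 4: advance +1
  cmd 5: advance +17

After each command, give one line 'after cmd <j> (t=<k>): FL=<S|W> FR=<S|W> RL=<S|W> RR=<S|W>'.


after cmd 1 (t=34): FL=W FR=W RL=S RR=S
after cmd 2 (t=50): FL=W FR=S RL=S RR=S
after cmd 3 (t=58): FL=S FR=W RL=W RR=W
after cmd 4 (t=59): FL=S FR=W RL=W RR=W
after cmd 5 (t=76): FL=S FR=W RL=S RR=W

start t=19: FL=S FR=W RL=W RR=W
cmd 1: advance +15 → t=34, phase=(18,14,10,12) → FL=W FR=W RL=S RR=S
cmd 2: advance +16 → t=50, phase=(14,10,6,8) → FL=W FR=S RL=S RR=S
cmd 3: advance +8 → t=58, phase=(2,18,14,16) → FL=S FR=W RL=W RR=W
cmd 4: advance +1 → t=59, phase=(3,19,15,17) → FL=S FR=W RL=W RR=W
cmd 5: advance +17 → t=76, phase=(0,16,12,14) → FL=S FR=W RL=S RR=W


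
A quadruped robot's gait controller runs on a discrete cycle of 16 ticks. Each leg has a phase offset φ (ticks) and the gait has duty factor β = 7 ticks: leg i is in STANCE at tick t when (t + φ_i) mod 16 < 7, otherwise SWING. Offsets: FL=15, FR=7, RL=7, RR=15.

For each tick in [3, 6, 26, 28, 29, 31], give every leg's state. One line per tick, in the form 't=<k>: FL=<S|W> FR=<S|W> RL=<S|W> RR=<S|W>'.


t=3: phase=(2,10,10,2) vs β=7 → FL=S FR=W RL=W RR=S
t=6: phase=(5,13,13,5) vs β=7 → FL=S FR=W RL=W RR=S
t=26: phase=(9,1,1,9) vs β=7 → FL=W FR=S RL=S RR=W
t=28: phase=(11,3,3,11) vs β=7 → FL=W FR=S RL=S RR=W
t=29: phase=(12,4,4,12) vs β=7 → FL=W FR=S RL=S RR=W
t=31: phase=(14,6,6,14) vs β=7 → FL=W FR=S RL=S RR=W

t=3: FL=S FR=W RL=W RR=S
t=6: FL=S FR=W RL=W RR=S
t=26: FL=W FR=S RL=S RR=W
t=28: FL=W FR=S RL=S RR=W
t=29: FL=W FR=S RL=S RR=W
t=31: FL=W FR=S RL=S RR=W
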